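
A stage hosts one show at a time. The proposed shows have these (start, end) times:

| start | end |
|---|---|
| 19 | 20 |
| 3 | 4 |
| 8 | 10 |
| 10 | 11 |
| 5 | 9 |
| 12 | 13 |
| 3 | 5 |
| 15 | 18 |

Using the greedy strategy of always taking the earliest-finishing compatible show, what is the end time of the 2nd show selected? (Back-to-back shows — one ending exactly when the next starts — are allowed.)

9

By end time: (3,4), (3,5), (5,9), (8,10), (10,11), (12,13), (15,18), (19,20).
Pick (3,4); next start ≥ 4 → (5,9); next start ≥ 9 → (10,11); next start ≥ 11 → (12,13); next start ≥ 13 → (15,18); next start ≥ 18 → (19,20).
Selected: (3,4) (5,9) (10,11) (12,13) (15,18) (19,20)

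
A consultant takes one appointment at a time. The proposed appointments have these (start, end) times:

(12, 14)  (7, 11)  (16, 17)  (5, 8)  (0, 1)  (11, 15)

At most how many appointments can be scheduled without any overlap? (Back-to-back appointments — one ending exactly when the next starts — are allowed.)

4

Order by finish time; keep every interval that doesn't clash with the previous kept one.
Sorted by end: (0,1)  (5,8)  (7,11)  (12,14)  (11,15)  (16,17)
take (0,1); take (5,8); skip (7,11); take (12,14); take (16,17).
Selected 4 appointments.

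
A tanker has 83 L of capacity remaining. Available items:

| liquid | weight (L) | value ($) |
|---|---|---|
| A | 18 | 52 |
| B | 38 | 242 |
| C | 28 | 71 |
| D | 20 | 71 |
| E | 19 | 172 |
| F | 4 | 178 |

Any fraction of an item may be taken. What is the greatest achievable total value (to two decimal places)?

668.78

Order: F (178/4=44.50) > E (172/19=9.05) > B (242/38=6.37) > D (71/20=3.55) > A (52/18=2.89) > C (71/28=2.54)
Fill: take F (4 @ 178) → take E (19 @ 172) → take B (38 @ 242) → take D (20 @ 71) → take 2/18 of A → 5.78; 83/83 used.
Total value = 668.78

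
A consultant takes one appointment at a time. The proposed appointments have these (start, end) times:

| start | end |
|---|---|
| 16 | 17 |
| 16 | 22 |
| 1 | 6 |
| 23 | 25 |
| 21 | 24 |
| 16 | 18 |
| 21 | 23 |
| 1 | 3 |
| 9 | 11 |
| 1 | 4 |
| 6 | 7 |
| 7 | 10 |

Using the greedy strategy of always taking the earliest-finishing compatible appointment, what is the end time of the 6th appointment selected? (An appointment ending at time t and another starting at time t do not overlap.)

25

By end time: (1,3), (1,4), (1,6), (6,7), (7,10), (9,11), (16,17), (16,18), (16,22), (21,23), (21,24), (23,25).
Pick (1,3); next start ≥ 3 → (6,7); next start ≥ 7 → (7,10); next start ≥ 10 → (16,17); next start ≥ 17 → (21,23); next start ≥ 23 → (23,25).
Selected: (1,3) (6,7) (7,10) (16,17) (21,23) (23,25)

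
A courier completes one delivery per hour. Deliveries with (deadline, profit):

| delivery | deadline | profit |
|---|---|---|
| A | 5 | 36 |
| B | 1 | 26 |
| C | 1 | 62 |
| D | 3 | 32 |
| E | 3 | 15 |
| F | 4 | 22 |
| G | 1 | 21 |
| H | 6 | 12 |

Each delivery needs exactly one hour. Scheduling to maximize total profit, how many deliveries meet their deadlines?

Take jobs in profit order; each goes to the latest open slot no later than its deadline.
By profit: C(d1,62), A(d5,36), D(d3,32), B(d1,26), F(d4,22), G(d1,21), E(d3,15), H(d6,12)
C→slot 1; A→slot 5; D→slot 3; B skipped; F→slot 4; G skipped; E→slot 2; H→slot 6.
6 of 8 scheduled.

6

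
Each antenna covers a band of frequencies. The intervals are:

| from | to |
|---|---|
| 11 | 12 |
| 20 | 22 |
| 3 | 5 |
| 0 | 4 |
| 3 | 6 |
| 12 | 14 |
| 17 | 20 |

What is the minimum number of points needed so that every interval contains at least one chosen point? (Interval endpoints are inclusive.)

3

By right end: [0,4]  [3,5]  [3,6]  [11,12]  [12,14]  [17,20]  [20,22]
[0,4] uncovered → point at 4; [11,12] uncovered → point at 12; [17,20] uncovered → point at 20.
Points: 4, 12, 20 (3 total).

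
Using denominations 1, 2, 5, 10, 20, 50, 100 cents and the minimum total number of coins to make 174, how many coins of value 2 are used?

2

Use the largest denomination that fits, subtract, and repeat.
174 = 1×100 + 1×50 + 1×20 + 2×2
Count of 2: 2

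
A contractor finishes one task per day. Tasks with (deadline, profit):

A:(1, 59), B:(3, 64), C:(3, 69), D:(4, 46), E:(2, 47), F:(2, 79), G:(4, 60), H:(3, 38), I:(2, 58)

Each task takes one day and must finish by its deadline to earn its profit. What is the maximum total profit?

272

Sort by profit descending; place each in the latest free slot ≤ its deadline.
By profit: F(d2,79), C(d3,69), B(d3,64), G(d4,60), A(d1,59), I(d2,58), E(d2,47), D(d4,46), H(d3,38)
F→slot 2; C→slot 3; B→slot 1; G→slot 4; A skipped; I skipped; E skipped; D skipped; H skipped.
Profit = 64 + 79 + 69 + 60 = 272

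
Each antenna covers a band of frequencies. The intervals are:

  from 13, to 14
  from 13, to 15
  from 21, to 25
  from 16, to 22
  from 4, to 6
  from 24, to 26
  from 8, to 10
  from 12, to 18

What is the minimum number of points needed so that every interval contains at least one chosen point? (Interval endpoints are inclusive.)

Sorted: [4,6] [8,10] [13,14] [13,15] [12,18] [16,22] [21,25] [24,26]
{[4,6]} hit by 6; {[8,10]} hit by 10; {[13,14],[13,15],[12,18]} hit by 14; {[16,22],[21,25]} hit by 22; {[24,26]} hit by 26.
Points: 6, 10, 14, 22, 26 (5 total).

5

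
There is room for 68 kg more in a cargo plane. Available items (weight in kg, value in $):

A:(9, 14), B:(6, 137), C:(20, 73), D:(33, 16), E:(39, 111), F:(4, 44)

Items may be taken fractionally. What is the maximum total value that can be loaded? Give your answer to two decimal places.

Greedy by value/weight ratio, highest first.
Ratios (sorted): B 22.83, F 11.00, C 3.65, E 2.85, A 1.56, D 0.48
take B (6 @ 137); take F (4 @ 44); take C (20 @ 73); take 38/39 of E → 108.15. Capacity used 68/68.
Total value = 362.15

362.15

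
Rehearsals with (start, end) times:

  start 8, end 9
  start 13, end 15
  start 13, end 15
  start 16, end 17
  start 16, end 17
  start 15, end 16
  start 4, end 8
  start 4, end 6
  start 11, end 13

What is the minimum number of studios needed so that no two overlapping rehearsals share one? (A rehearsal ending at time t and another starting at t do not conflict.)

Events (time:±→running): 4:+→1 4:+→2 … peak 2.

2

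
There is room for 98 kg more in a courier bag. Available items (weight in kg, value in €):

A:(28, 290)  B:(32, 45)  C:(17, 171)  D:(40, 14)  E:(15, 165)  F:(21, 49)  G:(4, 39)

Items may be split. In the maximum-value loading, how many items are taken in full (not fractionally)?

Greedy by value/weight ratio, highest first.
Order: E (165/15=11.00) > A (290/28=10.36) > C (171/17=10.06) > G (39/4=9.75) > F (49/21=2.33) > B (45/32=1.41) > D (14/40=0.35)
Fill: take E (15 @ 165) → take A (28 @ 290) → take C (17 @ 171) → take G (4 @ 39) → take F (21 @ 49) → take 13/32 of B → 18.28; 98/98 used.
5 item(s) taken whole; one partial (take 13/32 of B).

5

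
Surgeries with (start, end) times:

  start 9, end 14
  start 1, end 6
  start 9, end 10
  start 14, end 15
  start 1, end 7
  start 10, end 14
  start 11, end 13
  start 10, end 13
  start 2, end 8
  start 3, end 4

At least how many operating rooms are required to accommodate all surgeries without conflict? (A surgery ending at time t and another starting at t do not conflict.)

4

The answer is the maximum number of intervals overlapping at any instant.
Events (time:±→running): 1:+→1 1:+→2 2:+→3 3:+→4 … peak 4.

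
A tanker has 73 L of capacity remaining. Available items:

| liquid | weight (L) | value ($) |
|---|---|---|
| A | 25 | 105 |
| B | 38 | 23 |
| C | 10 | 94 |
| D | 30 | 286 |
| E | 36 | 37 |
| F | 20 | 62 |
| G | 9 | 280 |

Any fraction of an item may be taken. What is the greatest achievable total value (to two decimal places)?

Sort by value per unit weight and fill in that order.
Ratios (sorted): G 31.11, D 9.53, C 9.40, A 4.20, F 3.10, E 1.03, B 0.61
take G (9 @ 280); take D (30 @ 286); take C (10 @ 94); take 24/25 of A → 100.80. Capacity used 73/73.
Total value = 760.80

760.80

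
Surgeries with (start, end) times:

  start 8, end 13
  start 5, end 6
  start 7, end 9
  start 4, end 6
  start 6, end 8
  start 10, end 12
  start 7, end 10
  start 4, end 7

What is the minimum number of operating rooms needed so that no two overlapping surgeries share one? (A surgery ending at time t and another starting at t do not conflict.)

3

starts: [4, 4, 5, 6, 7, 7, 8, 10]
ends:   [6, 6, 7, 8, 9, 10, 12, 13]
s4→1 s4→2 s5→3  — peak 3.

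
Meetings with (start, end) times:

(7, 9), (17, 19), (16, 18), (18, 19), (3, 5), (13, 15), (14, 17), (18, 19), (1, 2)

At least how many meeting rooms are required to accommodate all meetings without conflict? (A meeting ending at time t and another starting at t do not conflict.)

3

Count concurrent intervals with a sweep; the peak is the room count.
Events (time:±→running): 1:+→1 2:-→0 3:+→1 5:-→0 7:+→1 9:-→0 13:+→1 14:+→2 15:-→1 16:+→2 17:-→1 17:+→2 18:-→1 18:+→2 18:+→3 … peak 3.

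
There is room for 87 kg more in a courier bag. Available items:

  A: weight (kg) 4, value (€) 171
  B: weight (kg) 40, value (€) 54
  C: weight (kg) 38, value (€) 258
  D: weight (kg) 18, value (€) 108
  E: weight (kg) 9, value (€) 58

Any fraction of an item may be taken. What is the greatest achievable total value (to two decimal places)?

619.30

Sort by value per unit weight and fill in that order.
Order: A (171/4=42.75) > C (258/38=6.79) > E (58/9=6.44) > D (108/18=6.00) > B (54/40=1.35)
Fill: take A (4 @ 171) → take C (38 @ 258) → take E (9 @ 58) → take D (18 @ 108) → take 18/40 of B → 24.30; 87/87 used.
Total value = 619.30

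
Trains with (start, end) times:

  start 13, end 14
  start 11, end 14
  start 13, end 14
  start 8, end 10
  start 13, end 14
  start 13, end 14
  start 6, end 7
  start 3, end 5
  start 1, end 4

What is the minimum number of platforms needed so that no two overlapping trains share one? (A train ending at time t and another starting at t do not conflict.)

5

The answer is the maximum number of intervals overlapping at any instant.
Events (time:±→running): 1:+→1 3:+→2 4:-→1 5:-→0 6:+→1 7:-→0 8:+→1 10:-→0 11:+→1 13:+→2 13:+→3 13:+→4 13:+→5 … peak 5.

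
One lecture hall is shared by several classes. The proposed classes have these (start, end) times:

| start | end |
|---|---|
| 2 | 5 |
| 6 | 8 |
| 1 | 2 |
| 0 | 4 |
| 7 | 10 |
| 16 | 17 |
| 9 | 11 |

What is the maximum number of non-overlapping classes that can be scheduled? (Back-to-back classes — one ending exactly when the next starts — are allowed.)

Order by finish time; keep every interval that doesn't clash with the previous kept one.
By end time: (1,2), (0,4), (2,5), (6,8), (7,10), (9,11), (16,17).
Pick (1,2); next start ≥ 2 → (2,5); next start ≥ 5 → (6,8); next start ≥ 8 → (9,11); next start ≥ 11 → (16,17).
Selected 5 classes.

5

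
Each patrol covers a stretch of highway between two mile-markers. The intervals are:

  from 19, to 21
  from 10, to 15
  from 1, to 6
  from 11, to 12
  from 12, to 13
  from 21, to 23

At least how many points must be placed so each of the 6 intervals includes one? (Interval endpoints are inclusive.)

By right end: [1,6]  [11,12]  [12,13]  [10,15]  [19,21]  [21,23]
[1,6] uncovered → point at 6; [11,12] uncovered → point at 12; [19,21] uncovered → point at 21.
Points: 6, 12, 21 (3 total).

3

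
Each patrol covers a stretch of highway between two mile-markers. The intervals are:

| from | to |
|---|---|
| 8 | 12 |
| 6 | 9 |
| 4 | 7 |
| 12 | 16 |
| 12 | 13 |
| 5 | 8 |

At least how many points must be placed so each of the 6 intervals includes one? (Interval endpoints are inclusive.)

Sort by right endpoint; whenever an interval is uncovered, place a point at its right end.
Sorted: [4,7] [5,8] [6,9] [8,12] [12,13] [12,16]
{[4,7],[5,8],[6,9]} hit by 7; {[8,12],[12,13],[12,16]} hit by 12.
Points: 7, 12 (2 total).

2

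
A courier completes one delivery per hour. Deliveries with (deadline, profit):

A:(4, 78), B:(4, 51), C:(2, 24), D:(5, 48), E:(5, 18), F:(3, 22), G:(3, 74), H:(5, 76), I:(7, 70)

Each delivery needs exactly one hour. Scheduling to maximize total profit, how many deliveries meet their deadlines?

6

By profit: A(d4,78), H(d5,76), G(d3,74), I(d7,70), B(d4,51), D(d5,48), C(d2,24), F(d3,22), E(d5,18)
A→slot 4; H→slot 5; G→slot 3; I→slot 7; B→slot 2; D→slot 1; C skipped; F skipped; E skipped.
6 of 9 scheduled.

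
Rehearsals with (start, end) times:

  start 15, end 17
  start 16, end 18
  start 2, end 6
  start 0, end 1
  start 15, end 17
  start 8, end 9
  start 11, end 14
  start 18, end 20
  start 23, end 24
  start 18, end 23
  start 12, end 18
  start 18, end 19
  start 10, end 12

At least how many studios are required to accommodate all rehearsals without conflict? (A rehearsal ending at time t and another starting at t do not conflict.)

starts: [0, 2, 8, 10, 11, 12, 15, 15, 16, 18, 18, 18, 23]
ends:   [1, 6, 9, 12, 14, 17, 17, 18, 18, 19, 20, 23, 24]
s0→1 e1→0 s2→1 e6→0 s8→1 e9→0 s10→1 s11→2 e12→1 s12→2 e14→1 s15→2 s15→3 s16→4  — peak 4.

4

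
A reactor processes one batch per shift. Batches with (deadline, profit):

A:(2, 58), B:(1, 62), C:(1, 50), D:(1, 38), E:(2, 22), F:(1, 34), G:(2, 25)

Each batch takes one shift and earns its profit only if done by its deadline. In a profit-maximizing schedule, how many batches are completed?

2

Take jobs in profit order; each goes to the latest open slot no later than its deadline.
Profit order: B=62 A=58 C=50 D=38 F=34 G=25 E=22
Assign: B→slot 1, A→slot 2, C skipped, D skipped, F skipped, G skipped, E skipped.
Slots: [1:B] [2:A]
2 of 7 scheduled.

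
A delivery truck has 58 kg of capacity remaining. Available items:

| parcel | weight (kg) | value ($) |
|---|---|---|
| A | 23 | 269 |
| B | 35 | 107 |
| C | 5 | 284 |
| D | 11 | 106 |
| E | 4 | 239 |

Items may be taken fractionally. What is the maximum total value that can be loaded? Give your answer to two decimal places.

Ratios (sorted): E 59.75, C 56.80, A 11.70, D 9.64, B 3.06
take E (4 @ 239); take C (5 @ 284); take A (23 @ 269); take D (11 @ 106); take 15/35 of B → 45.86. Capacity used 58/58.
Total value = 943.86

943.86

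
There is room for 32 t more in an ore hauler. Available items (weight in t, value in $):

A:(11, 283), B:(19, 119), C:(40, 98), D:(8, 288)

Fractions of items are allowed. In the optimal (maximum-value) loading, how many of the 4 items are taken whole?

2

Sort by value per unit weight and fill in that order.
Order: D (288/8=36.00) > A (283/11=25.73) > B (119/19=6.26) > C (98/40=2.45)
Fill: take D (8 @ 288) → take A (11 @ 283) → take 13/19 of B → 81.42; 32/32 used.
2 item(s) taken whole; one partial (take 13/19 of B).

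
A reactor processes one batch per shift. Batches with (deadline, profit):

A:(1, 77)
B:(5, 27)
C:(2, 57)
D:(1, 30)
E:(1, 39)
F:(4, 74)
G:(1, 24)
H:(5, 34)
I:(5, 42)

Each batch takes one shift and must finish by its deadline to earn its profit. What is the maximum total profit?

Take jobs in profit order; each goes to the latest open slot no later than its deadline.
By profit: A(d1,77), F(d4,74), C(d2,57), I(d5,42), E(d1,39), H(d5,34), D(d1,30), B(d5,27), G(d1,24)
A→slot 1; F→slot 4; C→slot 2; I→slot 5; E skipped; H→slot 3; D skipped; B skipped; G skipped.
Profit = 77 + 57 + 34 + 74 + 42 = 284

284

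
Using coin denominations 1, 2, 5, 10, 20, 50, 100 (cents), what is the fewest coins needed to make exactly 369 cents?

369 − 3×100→69 − 1×50→19 − 1×10→9 − 1×5→4 − 2×2→0
Total coins = 3 + 1 + 1 + 1 + 2 = 8

8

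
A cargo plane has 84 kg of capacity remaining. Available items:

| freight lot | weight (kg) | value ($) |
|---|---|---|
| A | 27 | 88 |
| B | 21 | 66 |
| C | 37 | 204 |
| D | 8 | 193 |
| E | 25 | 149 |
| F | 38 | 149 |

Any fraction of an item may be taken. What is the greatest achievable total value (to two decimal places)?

600.89

Ratios (sorted): D 24.12, E 5.96, C 5.51, F 3.92, A 3.26, B 3.14
take D (8 @ 193); take E (25 @ 149); take C (37 @ 204); take 14/38 of F → 54.89. Capacity used 84/84.
Total value = 600.89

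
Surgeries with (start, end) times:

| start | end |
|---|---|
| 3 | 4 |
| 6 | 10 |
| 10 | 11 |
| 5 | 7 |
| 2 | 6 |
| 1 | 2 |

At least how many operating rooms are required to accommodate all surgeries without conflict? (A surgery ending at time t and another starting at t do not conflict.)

Count concurrent intervals with a sweep; the peak is the room count.
starts: [1, 2, 3, 5, 6, 10]
ends:   [2, 4, 6, 7, 10, 11]
s1→1 e2→0 s2→1 s3→2  — peak 2.

2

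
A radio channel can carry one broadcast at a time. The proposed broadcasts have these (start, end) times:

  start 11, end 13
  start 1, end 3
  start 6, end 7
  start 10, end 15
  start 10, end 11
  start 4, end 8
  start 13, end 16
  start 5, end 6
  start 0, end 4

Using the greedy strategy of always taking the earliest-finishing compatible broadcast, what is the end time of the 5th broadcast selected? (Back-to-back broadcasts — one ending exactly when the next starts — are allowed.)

By end time: (1,3), (0,4), (5,6), (6,7), (4,8), (10,11), (11,13), (10,15), (13,16).
Pick (1,3); next start ≥ 3 → (5,6); next start ≥ 6 → (6,7); next start ≥ 7 → (10,11); next start ≥ 11 → (11,13); next start ≥ 13 → (13,16).
Selected: (1,3) (5,6) (6,7) (10,11) (11,13) (13,16)

13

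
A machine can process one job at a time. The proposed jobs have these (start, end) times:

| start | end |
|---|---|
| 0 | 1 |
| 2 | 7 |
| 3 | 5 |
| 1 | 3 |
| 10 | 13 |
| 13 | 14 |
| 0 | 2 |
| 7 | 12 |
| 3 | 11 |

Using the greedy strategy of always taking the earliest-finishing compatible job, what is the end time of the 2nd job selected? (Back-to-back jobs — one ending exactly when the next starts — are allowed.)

3

Greedy by earliest finish: after sorting by end time, pick each interval compatible with the last pick.
By end time: (0,1), (0,2), (1,3), (3,5), (2,7), (3,11), (7,12), (10,13), (13,14).
Pick (0,1); next start ≥ 1 → (1,3); next start ≥ 3 → (3,5); next start ≥ 5 → (7,12); next start ≥ 12 → (13,14).
Selected: (0,1) (1,3) (3,5) (7,12) (13,14)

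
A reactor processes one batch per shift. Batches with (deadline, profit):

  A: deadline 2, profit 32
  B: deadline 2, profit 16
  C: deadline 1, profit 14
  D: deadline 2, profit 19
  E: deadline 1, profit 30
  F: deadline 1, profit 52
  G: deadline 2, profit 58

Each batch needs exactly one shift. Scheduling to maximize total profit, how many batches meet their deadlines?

Profit order: G=58 F=52 A=32 E=30 D=19 B=16 C=14
Assign: G→slot 2, F→slot 1, A skipped, E skipped, D skipped, B skipped, C skipped.
Slots: [1:F] [2:G]
2 of 7 scheduled.

2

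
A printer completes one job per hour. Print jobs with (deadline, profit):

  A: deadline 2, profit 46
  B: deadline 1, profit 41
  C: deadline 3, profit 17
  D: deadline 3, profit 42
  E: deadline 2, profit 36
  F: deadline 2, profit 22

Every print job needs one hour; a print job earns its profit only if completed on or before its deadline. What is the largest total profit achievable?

By profit: A(d2,46), D(d3,42), B(d1,41), E(d2,36), F(d2,22), C(d3,17)
A→slot 2; D→slot 3; B→slot 1; E skipped; F skipped; C skipped.
Profit = 41 + 46 + 42 = 129

129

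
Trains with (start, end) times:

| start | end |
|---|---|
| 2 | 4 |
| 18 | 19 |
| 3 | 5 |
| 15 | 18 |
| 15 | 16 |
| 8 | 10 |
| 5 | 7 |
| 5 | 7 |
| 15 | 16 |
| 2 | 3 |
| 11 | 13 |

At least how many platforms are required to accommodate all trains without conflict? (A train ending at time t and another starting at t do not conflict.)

Count concurrent intervals with a sweep; the peak is the room count.
Events (time:±→running): 2:+→1 2:+→2 3:-→1 3:+→2 4:-→1 5:-→0 5:+→1 5:+→2 7:-→1 7:-→0 8:+→1 10:-→0 11:+→1 13:-→0 15:+→1 15:+→2 15:+→3 … peak 3.

3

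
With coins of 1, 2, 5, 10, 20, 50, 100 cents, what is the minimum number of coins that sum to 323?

Use the largest denomination that fits, subtract, and repeat.
323 = 3×100 + 1×20 + 1×2 + 1×1
Total coins = 3 + 1 + 1 + 1 = 6

6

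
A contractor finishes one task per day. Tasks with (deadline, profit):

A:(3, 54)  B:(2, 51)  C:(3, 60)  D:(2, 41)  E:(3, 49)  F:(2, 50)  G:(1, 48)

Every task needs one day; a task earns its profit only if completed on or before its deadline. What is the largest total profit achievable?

165

Sort by profit descending; place each in the latest free slot ≤ its deadline.
By profit: C(d3,60), A(d3,54), B(d2,51), F(d2,50), E(d3,49), G(d1,48), D(d2,41)
C→slot 3; A→slot 2; B→slot 1; F skipped; E skipped; G skipped; D skipped.
Profit = 51 + 54 + 60 = 165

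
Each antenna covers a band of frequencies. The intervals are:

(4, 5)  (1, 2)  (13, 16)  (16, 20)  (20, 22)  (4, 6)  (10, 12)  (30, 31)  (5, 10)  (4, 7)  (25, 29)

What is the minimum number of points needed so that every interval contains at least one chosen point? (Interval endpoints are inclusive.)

7

Sorted: [1,2] [4,5] [4,6] [4,7] [5,10] [10,12] [13,16] [16,20] [20,22] [25,29] [30,31]
{[1,2]} hit by 2; {[4,5],[4,6],[4,7],[5,10]} hit by 5; {[10,12]} hit by 12; {[13,16],[16,20]} hit by 16; {[20,22]} hit by 22; {[25,29]} hit by 29; {[30,31]} hit by 31.
Points: 2, 5, 12, 16, 22, 29, 31 (7 total).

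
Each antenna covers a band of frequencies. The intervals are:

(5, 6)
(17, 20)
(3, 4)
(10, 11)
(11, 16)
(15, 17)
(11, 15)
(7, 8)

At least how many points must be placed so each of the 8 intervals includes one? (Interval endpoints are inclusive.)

Sort by right endpoint; whenever an interval is uncovered, place a point at its right end.
Sorted: [3,4] [5,6] [7,8] [10,11] [11,15] [11,16] [15,17] [17,20]
{[3,4]} hit by 4; {[5,6]} hit by 6; {[7,8]} hit by 8; {[10,11],[11,15],[11,16]} hit by 11; {[15,17],[17,20]} hit by 17.
Points: 4, 6, 8, 11, 17 (5 total).

5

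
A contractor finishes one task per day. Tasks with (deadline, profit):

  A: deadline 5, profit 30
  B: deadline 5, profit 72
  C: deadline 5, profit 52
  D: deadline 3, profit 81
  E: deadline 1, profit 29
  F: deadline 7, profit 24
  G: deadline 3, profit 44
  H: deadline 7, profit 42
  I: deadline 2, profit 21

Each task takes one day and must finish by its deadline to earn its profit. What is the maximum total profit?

Sort by profit descending; place each in the latest free slot ≤ its deadline.
Profit order: D=81 B=72 C=52 G=44 H=42 A=30 E=29 F=24 I=21
Assign: D→slot 3, B→slot 5, C→slot 4, G→slot 2, H→slot 7, A→slot 1, E skipped, F→slot 6, I skipped.
Slots: [1:A] [2:G] [3:D] [4:C] [5:B] [6:F] [7:H]
Profit = 30 + 44 + 81 + 52 + 72 + 24 + 42 = 345

345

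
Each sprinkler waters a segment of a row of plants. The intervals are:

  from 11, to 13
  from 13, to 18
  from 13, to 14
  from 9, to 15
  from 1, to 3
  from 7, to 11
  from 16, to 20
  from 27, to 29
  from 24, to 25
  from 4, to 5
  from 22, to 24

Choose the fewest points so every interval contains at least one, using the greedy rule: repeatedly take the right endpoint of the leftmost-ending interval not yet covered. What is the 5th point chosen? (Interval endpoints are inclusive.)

20

Sorted: [1,3] [4,5] [7,11] [11,13] [13,14] [9,15] [13,18] [16,20] [22,24] [24,25] [27,29]
{[1,3]} hit by 3; {[4,5]} hit by 5; {[7,11],[11,13]} hit by 11; {[13,14],[9,15],[13,18]} hit by 14; {[16,20]} hit by 20; {[22,24],[24,25]} hit by 24; {[27,29]} hit by 29.
Points: 3, 5, 11, 14, 20, 24, 29 (7 total).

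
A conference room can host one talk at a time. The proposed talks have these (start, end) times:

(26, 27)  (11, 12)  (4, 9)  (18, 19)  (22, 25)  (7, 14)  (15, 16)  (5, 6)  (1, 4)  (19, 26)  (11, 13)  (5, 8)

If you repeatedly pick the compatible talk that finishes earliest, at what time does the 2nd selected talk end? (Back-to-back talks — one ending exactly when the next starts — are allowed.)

6

Greedy by earliest finish: after sorting by end time, pick each interval compatible with the last pick.
By end time: (1,4), (5,6), (5,8), (4,9), (11,12), (11,13), (7,14), (15,16), (18,19), (22,25), (19,26), (26,27).
Pick (1,4); next start ≥ 4 → (5,6); next start ≥ 6 → (11,12); next start ≥ 12 → (15,16); next start ≥ 16 → (18,19); next start ≥ 19 → (22,25); next start ≥ 25 → (26,27).
Selected: (1,4) (5,6) (11,12) (15,16) (18,19) (22,25) (26,27)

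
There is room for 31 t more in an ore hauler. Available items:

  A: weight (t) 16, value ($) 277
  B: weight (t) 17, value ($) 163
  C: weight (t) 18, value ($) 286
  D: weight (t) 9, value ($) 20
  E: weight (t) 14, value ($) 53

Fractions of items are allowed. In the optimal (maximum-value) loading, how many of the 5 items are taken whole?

Greedy by value/weight ratio, highest first.
Order: A (277/16=17.31) > C (286/18=15.89) > B (163/17=9.59) > E (53/14=3.79) > D (20/9=2.22)
Fill: take A (16 @ 277) → take 15/18 of C → 238.33; 31/31 used.
1 item(s) taken whole; one partial (take 15/18 of C).

1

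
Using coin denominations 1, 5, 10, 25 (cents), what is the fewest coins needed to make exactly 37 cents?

4

Use the largest denomination that fits, subtract, and repeat.
37 = 1×25 + 1×10 + 2×1
Total coins = 1 + 1 + 2 = 4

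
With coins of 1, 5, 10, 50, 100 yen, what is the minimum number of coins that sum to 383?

10

Use the largest denomination that fits, subtract, and repeat.
383 − 3×100→83 − 1×50→33 − 3×10→3 − 3×1→0
Total coins = 3 + 1 + 3 + 3 = 10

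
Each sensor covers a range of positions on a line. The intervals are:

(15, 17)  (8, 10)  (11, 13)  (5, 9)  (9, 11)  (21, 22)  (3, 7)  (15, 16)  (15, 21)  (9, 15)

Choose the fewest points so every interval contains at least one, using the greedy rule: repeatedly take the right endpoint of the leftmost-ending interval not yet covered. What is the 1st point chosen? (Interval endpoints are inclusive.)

Process intervals by earliest right end; each time one isn't hit yet, stab at its right endpoint.
By right end: [3,7]  [5,9]  [8,10]  [9,11]  [11,13]  [9,15]  [15,16]  [15,17]  [15,21]  [21,22]
[3,7] uncovered → point at 7; [8,10] uncovered → point at 10; [11,13] uncovered → point at 13; [15,16] uncovered → point at 16; [21,22] uncovered → point at 22.
Points: 7, 10, 13, 16, 22 (5 total).

7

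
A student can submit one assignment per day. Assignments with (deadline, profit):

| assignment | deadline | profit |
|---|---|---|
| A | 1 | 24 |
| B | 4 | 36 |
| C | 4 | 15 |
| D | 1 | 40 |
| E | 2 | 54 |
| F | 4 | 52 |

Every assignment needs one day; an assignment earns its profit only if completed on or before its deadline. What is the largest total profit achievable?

182

By profit: E(d2,54), F(d4,52), D(d1,40), B(d4,36), A(d1,24), C(d4,15)
E→slot 2; F→slot 4; D→slot 1; B→slot 3; A skipped; C skipped.
Profit = 40 + 54 + 36 + 52 = 182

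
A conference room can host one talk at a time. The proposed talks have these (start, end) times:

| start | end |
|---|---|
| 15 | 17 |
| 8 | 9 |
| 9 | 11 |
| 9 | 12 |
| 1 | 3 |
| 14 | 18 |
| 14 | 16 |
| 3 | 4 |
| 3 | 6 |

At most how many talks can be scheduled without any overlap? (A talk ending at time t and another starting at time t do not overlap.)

5

Order by finish time; keep every interval that doesn't clash with the previous kept one.
By end time: (1,3), (3,4), (3,6), (8,9), (9,11), (9,12), (14,16), (15,17), (14,18).
Pick (1,3); next start ≥ 3 → (3,4); next start ≥ 4 → (8,9); next start ≥ 9 → (9,11); next start ≥ 11 → (14,16).
Selected 5 talks.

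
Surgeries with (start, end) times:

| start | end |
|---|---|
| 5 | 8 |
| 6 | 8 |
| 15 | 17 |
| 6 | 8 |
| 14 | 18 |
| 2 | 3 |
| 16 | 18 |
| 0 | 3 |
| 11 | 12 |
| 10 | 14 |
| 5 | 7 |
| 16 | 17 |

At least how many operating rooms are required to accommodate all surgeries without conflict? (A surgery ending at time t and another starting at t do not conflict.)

4

The answer is the maximum number of intervals overlapping at any instant.
starts: [0, 2, 5, 5, 6, 6, 10, 11, 14, 15, 16, 16]
ends:   [3, 3, 7, 8, 8, 8, 12, 14, 17, 17, 18, 18]
s0→1 s2→2 e3→1 e3→0 s5→1 s5→2 s6→3 s6→4  — peak 4.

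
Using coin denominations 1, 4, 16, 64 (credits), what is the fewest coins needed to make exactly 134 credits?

5

134 = 2×64 + 1×4 + 2×1
Total coins = 2 + 1 + 2 = 5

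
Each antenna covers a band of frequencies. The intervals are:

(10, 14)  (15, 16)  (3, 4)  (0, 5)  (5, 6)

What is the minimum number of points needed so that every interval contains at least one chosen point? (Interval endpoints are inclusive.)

Process intervals by earliest right end; each time one isn't hit yet, stab at its right endpoint.
Sorted: [3,4] [0,5] [5,6] [10,14] [15,16]
{[3,4],[0,5]} hit by 4; {[5,6]} hit by 6; {[10,14]} hit by 14; {[15,16]} hit by 16.
Points: 4, 6, 14, 16 (4 total).

4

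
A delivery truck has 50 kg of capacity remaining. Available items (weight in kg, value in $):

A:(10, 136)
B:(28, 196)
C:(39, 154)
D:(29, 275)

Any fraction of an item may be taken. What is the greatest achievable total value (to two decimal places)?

488.00

Ratios (sorted): A 13.60, D 9.48, B 7.00, C 3.95
take A (10 @ 136); take D (29 @ 275); take 11/28 of B → 77.00. Capacity used 50/50.
Total value = 488.00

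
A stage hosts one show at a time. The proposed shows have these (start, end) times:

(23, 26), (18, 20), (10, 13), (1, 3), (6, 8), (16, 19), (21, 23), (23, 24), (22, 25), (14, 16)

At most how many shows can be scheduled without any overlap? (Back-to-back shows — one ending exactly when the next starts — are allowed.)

7

By end time: (1,3), (6,8), (10,13), (14,16), (16,19), (18,20), (21,23), (23,24), (22,25), (23,26).
Pick (1,3); next start ≥ 3 → (6,8); next start ≥ 8 → (10,13); next start ≥ 13 → (14,16); next start ≥ 16 → (16,19); next start ≥ 19 → (21,23); next start ≥ 23 → (23,24).
Selected 7 shows.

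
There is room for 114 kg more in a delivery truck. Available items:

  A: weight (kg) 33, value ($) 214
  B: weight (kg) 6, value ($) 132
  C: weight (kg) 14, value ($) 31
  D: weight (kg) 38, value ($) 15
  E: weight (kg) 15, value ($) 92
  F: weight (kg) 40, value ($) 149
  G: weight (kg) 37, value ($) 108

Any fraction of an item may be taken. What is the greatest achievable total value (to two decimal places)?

645.38

Ratios (sorted): B 22.00, A 6.48, E 6.13, F 3.73, G 2.92, C 2.21, D 0.39
take B (6 @ 132); take A (33 @ 214); take E (15 @ 92); take F (40 @ 149); take 20/37 of G → 58.38. Capacity used 114/114.
Total value = 645.38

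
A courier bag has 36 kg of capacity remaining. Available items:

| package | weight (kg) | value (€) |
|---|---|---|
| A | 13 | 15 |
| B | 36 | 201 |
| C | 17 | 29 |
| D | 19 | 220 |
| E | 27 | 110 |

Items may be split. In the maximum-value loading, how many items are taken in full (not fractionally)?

1

Greedy by value/weight ratio, highest first.
Ratios (sorted): D 11.58, B 5.58, E 4.07, C 1.71, A 1.15
take D (19 @ 220); take 17/36 of B → 94.92. Capacity used 36/36.
1 item(s) taken whole; one partial (take 17/36 of B).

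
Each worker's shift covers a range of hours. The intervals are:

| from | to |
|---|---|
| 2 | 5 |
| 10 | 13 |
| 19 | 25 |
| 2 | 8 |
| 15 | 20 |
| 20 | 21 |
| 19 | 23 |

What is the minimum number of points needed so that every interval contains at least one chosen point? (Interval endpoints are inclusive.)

Process intervals by earliest right end; each time one isn't hit yet, stab at its right endpoint.
By right end: [2,5]  [2,8]  [10,13]  [15,20]  [20,21]  [19,23]  [19,25]
[2,5] uncovered → point at 5; [10,13] uncovered → point at 13; [15,20] uncovered → point at 20.
Points: 5, 13, 20 (3 total).

3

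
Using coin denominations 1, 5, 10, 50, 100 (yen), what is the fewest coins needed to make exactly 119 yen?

7

119 − 1×100→19 − 1×10→9 − 1×5→4 − 4×1→0
Total coins = 1 + 1 + 1 + 4 = 7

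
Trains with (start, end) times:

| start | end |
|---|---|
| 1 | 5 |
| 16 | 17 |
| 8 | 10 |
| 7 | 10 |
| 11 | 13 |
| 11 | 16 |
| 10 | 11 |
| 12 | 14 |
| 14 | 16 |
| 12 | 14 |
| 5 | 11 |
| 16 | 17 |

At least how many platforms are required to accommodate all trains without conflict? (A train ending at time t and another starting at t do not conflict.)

4

Events (time:±→running): 1:+→1 5:-→0 5:+→1 7:+→2 8:+→3 10:-→2 10:-→1 10:+→2 11:-→1 11:-→0 11:+→1 11:+→2 12:+→3 12:+→4 … peak 4.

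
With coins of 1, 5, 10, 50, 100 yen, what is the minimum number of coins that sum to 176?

6

Greedy: take as many of the largest coin as possible, then repeat with the remainder.
176 − 1×100→76 − 1×50→26 − 2×10→6 − 1×5→1 − 1×1→0
Total coins = 1 + 1 + 2 + 1 + 1 = 6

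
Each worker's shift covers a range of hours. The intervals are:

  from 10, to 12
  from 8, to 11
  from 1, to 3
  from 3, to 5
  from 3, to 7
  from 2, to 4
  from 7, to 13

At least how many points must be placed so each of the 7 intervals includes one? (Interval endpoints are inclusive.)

By right end: [1,3]  [2,4]  [3,5]  [3,7]  [8,11]  [10,12]  [7,13]
[1,3] uncovered → point at 3; [8,11] uncovered → point at 11.
Points: 3, 11 (2 total).

2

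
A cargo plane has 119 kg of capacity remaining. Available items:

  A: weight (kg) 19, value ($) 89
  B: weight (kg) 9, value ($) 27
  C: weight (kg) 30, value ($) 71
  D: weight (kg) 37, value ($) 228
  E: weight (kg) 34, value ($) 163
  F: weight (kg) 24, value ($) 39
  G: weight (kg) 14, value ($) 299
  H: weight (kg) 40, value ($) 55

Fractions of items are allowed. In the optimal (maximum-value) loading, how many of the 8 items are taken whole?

Sort by value per unit weight and fill in that order.
Ratios (sorted): G 21.36, D 6.16, E 4.79, A 4.68, B 3.00, C 2.37, F 1.62, H 1.38
take G (14 @ 299); take D (37 @ 228); take E (34 @ 163); take A (19 @ 89); take B (9 @ 27); take 6/30 of C → 14.20. Capacity used 119/119.
5 item(s) taken whole; one partial (take 6/30 of C).

5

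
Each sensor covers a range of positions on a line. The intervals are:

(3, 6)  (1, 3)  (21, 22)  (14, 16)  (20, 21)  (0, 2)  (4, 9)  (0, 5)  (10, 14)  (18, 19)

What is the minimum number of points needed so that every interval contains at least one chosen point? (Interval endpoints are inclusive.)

Process intervals by earliest right end; each time one isn't hit yet, stab at its right endpoint.
Sorted: [0,2] [1,3] [0,5] [3,6] [4,9] [10,14] [14,16] [18,19] [20,21] [21,22]
{[0,2],[1,3],[0,5]} hit by 2; {[3,6],[4,9]} hit by 6; {[10,14],[14,16]} hit by 14; {[18,19]} hit by 19; {[20,21],[21,22]} hit by 21.
Points: 2, 6, 14, 19, 21 (5 total).

5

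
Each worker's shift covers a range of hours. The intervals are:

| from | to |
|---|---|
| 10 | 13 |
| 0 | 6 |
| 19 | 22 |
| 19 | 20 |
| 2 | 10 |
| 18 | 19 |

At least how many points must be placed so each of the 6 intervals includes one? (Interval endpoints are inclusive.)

3

Sort by right endpoint; whenever an interval is uncovered, place a point at its right end.
By right end: [0,6]  [2,10]  [10,13]  [18,19]  [19,20]  [19,22]
[0,6] uncovered → point at 6; [10,13] uncovered → point at 13; [18,19] uncovered → point at 19.
Points: 6, 13, 19 (3 total).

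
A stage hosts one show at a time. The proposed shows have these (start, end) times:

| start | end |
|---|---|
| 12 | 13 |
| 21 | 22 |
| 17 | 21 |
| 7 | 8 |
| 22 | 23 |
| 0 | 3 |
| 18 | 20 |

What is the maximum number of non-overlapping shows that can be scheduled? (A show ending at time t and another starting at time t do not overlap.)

Greedy by earliest finish: after sorting by end time, pick each interval compatible with the last pick.
Sorted by end: (0,3)  (7,8)  (12,13)  (18,20)  (17,21)  (21,22)  (22,23)
take (0,3); take (7,8); take (12,13); take (18,20); skip (17,21); take (21,22); take (22,23).
Selected 6 shows.

6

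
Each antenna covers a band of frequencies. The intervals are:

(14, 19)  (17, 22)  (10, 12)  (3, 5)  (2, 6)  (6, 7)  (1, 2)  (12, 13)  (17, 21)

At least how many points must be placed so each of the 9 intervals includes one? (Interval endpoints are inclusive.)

5

By right end: [1,2]  [3,5]  [2,6]  [6,7]  [10,12]  [12,13]  [14,19]  [17,21]  [17,22]
[1,2] uncovered → point at 2; [3,5] uncovered → point at 5; [6,7] uncovered → point at 7; [10,12] uncovered → point at 12; [14,19] uncovered → point at 19.
Points: 2, 5, 7, 12, 19 (5 total).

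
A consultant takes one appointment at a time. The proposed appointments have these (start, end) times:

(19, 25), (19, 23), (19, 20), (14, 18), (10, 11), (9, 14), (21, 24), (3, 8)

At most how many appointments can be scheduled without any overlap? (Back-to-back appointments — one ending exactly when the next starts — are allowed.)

5

By end time: (3,8), (10,11), (9,14), (14,18), (19,20), (19,23), (21,24), (19,25).
Pick (3,8); next start ≥ 8 → (10,11); next start ≥ 11 → (14,18); next start ≥ 18 → (19,20); next start ≥ 20 → (21,24).
Selected 5 appointments.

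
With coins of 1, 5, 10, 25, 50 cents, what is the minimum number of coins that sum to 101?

3

101 − 2×50→1 − 1×1→0
Total coins = 2 + 1 = 3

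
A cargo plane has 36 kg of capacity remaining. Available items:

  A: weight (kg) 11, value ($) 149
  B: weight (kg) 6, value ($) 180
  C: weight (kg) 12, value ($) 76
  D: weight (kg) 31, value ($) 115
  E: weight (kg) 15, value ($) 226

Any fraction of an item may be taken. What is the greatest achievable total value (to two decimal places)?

580.33

Ratios (sorted): B 30.00, E 15.07, A 13.55, C 6.33, D 3.71
take B (6 @ 180); take E (15 @ 226); take A (11 @ 149); take 4/12 of C → 25.33. Capacity used 36/36.
Total value = 580.33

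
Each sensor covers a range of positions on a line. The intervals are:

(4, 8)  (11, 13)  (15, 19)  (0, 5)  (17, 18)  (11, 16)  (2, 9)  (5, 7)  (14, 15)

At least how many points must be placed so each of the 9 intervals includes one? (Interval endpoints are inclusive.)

Sorted: [0,5] [5,7] [4,8] [2,9] [11,13] [14,15] [11,16] [17,18] [15,19]
{[0,5],[5,7],[4,8],[2,9]} hit by 5; {[11,13]} hit by 13; {[14,15],[11,16]} hit by 15; {[17,18],[15,19]} hit by 18.
Points: 5, 13, 15, 18 (4 total).

4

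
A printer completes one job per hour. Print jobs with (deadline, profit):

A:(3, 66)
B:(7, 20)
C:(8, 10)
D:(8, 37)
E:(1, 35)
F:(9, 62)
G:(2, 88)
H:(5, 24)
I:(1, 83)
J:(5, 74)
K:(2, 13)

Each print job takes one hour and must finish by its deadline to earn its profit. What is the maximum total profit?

By profit: G(d2,88), I(d1,83), J(d5,74), A(d3,66), F(d9,62), D(d8,37), E(d1,35), H(d5,24), B(d7,20), K(d2,13), C(d8,10)
G→slot 2; I→slot 1; J→slot 5; A→slot 3; F→slot 9; D→slot 8; E skipped; H→slot 4; B→slot 7; K skipped; C→slot 6.
Profit = 83 + 88 + 66 + 24 + 74 + 10 + 20 + 37 + 62 = 464

464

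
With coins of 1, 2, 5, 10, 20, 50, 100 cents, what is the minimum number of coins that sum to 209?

Use the largest denomination that fits, subtract, and repeat.
209 − 2×100→9 − 1×5→4 − 2×2→0
Total coins = 2 + 1 + 2 = 5

5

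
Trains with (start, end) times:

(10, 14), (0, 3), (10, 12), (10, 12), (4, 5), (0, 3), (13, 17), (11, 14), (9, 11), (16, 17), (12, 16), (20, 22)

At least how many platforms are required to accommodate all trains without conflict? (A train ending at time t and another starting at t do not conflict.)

4

Count concurrent intervals with a sweep; the peak is the room count.
starts: [0, 0, 4, 9, 10, 10, 10, 11, 12, 13, 16, 20]
ends:   [3, 3, 5, 11, 12, 12, 14, 14, 16, 17, 17, 22]
s0→1 s0→2 e3→1 e3→0 s4→1 e5→0 s9→1 s10→2 s10→3 s10→4  — peak 4.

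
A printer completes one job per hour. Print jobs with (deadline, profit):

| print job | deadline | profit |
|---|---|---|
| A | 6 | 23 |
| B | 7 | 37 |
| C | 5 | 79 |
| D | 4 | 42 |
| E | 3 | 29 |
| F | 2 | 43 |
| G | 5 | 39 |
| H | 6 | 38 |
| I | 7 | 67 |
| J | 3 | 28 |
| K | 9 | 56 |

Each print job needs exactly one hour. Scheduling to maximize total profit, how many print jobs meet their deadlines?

8

By profit: C(d5,79), I(d7,67), K(d9,56), F(d2,43), D(d4,42), G(d5,39), H(d6,38), B(d7,37), E(d3,29), J(d3,28), A(d6,23)
C→slot 5; I→slot 7; K→slot 9; F→slot 2; D→slot 4; G→slot 3; H→slot 6; B→slot 1; E skipped; J skipped; A skipped.
8 of 11 scheduled.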